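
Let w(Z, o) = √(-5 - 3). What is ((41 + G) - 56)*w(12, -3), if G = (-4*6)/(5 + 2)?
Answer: -258*I*√2/7 ≈ -52.124*I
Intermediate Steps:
w(Z, o) = 2*I*√2 (w(Z, o) = √(-8) = 2*I*√2)
G = -24/7 ≈ -3.4286
((41 + G) - 56)*w(12, -3) = ((41 - 24/7) - 56)*(2*I*√2) = (263/7 - 56)*(2*I*√2) = -258*I*√2/7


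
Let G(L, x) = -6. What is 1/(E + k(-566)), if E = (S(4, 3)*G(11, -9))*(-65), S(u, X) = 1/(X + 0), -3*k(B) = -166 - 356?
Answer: 1/304 ≈ 0.0032895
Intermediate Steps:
k(B) = 174 (k(B) = -(-166 - 356)/3 = -1/3*(-522) = 174)
S(u, X) = 1/X
E = 130 (E = (-6/3)*(-65) = ((1/3)*(-6))*(-65) = -2*(-65) = 130)
1/(E + k(-566)) = 1/(130 + 174) = 1/304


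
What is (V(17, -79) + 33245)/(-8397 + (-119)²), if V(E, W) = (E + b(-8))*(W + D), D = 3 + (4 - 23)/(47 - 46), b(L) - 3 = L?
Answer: 32105/5764 ≈ 5.5699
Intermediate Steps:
b(L) = 3 + L
D = -16 (D = 3 - 19/1 = 3 - 19*1 = 3 - 19 = -16)
V(E, W) = (-16 + W)*(-5 + E) (V(E, W) = (E + (3 - 8))*(W - 16) = (E - 5)*(-16 + W) = (-5 + E)*(-16 + W) = (-16 + W)*(-5 + E))
(V(17, -79) + 33245)/(-8397 + (-119)²) = ((80 - 16*17 - 5*(-79) + 17*(-79)) + 33245)/(-8397 + (-119)²) = ((80 - 272 + 395 - 1343) + 33245)/(-8397 + 14161) = (-1140 + 33245)/5764 = 32105*(1/5764) = 32105/5764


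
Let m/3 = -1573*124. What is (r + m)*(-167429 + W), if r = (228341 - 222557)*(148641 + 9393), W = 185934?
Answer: 16904012167500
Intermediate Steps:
r = 914068656 (r = 5784*158034 = 914068656)
m = -585156 (m = 3*(-1573*124) = 3*(-195052) = -585156)
(r + m)*(-167429 + W) = (914068656 - 585156)*(-167429 + 185934) = 913483500*18505 = 16904012167500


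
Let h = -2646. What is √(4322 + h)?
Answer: 2*√419 ≈ 40.939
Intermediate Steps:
√(4322 + h) = √(4322 - 2646) = √1676 = 2*√419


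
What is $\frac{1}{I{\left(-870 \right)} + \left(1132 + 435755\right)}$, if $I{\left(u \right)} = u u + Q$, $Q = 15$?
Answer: $\frac{1}{1193802} \approx 8.3766 \cdot 10^{-7}$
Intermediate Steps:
$I{\left(u \right)} = 15 + u^{2}$ ($I{\left(u \right)} = u u + 15 = u^{2} + 15 = 15 + u^{2}$)
$\frac{1}{I{\left(-870 \right)} + \left(1132 + 435755\right)} = \frac{1}{\left(15 + \left(-870\right)^{2}\right) + \left(1132 + 435755\right)} = \frac{1}{\left(15 + 756900\right) + 436887} = \frac{1}{756915 + 436887} = \frac{1}{1193802}$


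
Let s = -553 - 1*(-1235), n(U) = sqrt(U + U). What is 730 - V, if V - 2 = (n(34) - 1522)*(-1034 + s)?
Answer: -535016 + 704*sqrt(17) ≈ -5.3211e+5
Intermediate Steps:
n(U) = sqrt(2)*sqrt(U) (n(U) = sqrt(2*U) = sqrt(2)*sqrt(U))
s = 682 (s = -553 + 1235 = 682)
V = 535746 - 704*sqrt(17) (V = 2 + (sqrt(2)*sqrt(34) - 1522)*(-1034 + 682) = 2 + (2*sqrt(17) - 1522)*(-352) = 2 + (-1522 + 2*sqrt(17))*(-352) = 2 + (535744 - 704*sqrt(17)) = 535746 - 704*sqrt(17) ≈ 5.3284e+5)
730 - V = 730 - (535746 - 704*sqrt(17)) = 730 + (-535746 + 704*sqrt(17)) = -535016 + 704*sqrt(17)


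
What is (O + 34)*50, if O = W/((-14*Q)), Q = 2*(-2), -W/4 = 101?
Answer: 9375/7 ≈ 1339.3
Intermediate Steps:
W = -404 (W = -4*101 = -404)
Q = -4
O = -101/14 (O = -404/((-14*(-4))) = -404/56 = -404*1/56 = -101/14 ≈ -7.2143)
(O + 34)*50 = (-101/14 + 34)*50 = (375/14)*50 = 9375/7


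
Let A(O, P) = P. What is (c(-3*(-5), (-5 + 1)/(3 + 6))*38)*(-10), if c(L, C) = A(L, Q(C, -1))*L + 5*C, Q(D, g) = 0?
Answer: 7600/9 ≈ 844.44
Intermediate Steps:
c(L, C) = 5*C (c(L, C) = 0*L + 5*C = 0 + 5*C = 5*C)
(c(-3*(-5), (-5 + 1)/(3 + 6))*38)*(-10) = ((5*((-5 + 1)/(3 + 6)))*38)*(-10) = ((5*(-4/9))*38)*(-10) = -20/9*38*(-10) = -760/9*(-10) = 7600/9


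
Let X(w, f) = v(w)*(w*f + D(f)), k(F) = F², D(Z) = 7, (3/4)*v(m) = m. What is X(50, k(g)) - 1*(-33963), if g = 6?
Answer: 463289/3 ≈ 1.5443e+5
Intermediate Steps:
v(m) = 4*m/3
X(w, f) = 4*w*(7 + f*w)/3 (X(w, f) = (4*w/3)*(w*f + 7) = (4*w/3)*(f*w + 7) = (4*w/3)*(7 + f*w) = 4*w*(7 + f*w)/3)
X(50, k(g)) - 1*(-33963) = (4/3)*50*(7 + 6²*50) - 1*(-33963) = (4/3)*50*(7 + 36*50) + 33963 = (4/3)*50*(7 + 1800) + 33963 = (4/3)*50*1807 + 33963 = 361400/3 + 33963 = 463289/3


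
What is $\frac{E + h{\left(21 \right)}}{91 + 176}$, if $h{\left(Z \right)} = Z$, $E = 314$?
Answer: $\frac{335}{267} \approx 1.2547$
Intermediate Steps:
$\frac{E + h{\left(21 \right)}}{91 + 176} = \frac{314 + 21}{91 + 176} = \frac{335}{267}$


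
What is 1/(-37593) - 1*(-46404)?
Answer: 1744465571/37593 ≈ 46404.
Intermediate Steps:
1/(-37593) - 1*(-46404) = -1/37593 + 46404 = 1744465571/37593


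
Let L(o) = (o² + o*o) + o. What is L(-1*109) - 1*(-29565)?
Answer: 53218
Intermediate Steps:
L(o) = o + 2*o² (L(o) = (o² + o²) + o = 2*o² + o = o + 2*o²)
L(-1*109) - 1*(-29565) = (-1*109)*(1 + 2*(-1*109)) - 1*(-29565) = -109*(1 + 2*(-109)) + 29565 = -109*(1 - 218) + 29565 = -109*(-217) + 29565 = 23653 + 29565 = 53218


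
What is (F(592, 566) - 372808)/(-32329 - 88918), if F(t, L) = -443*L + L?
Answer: 622980/121247 ≈ 5.1381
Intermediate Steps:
F(t, L) = -442*L
(F(592, 566) - 372808)/(-32329 - 88918) = (-442*566 - 372808)/(-32329 - 88918) = (-250172 - 372808)/(-121247) = -622980*(-1/121247) = 622980/121247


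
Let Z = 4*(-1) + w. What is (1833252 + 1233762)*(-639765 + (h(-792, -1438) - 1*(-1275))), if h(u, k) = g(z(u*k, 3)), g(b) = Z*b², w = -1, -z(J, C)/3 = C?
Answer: -1959499909530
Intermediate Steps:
z(J, C) = -3*C
Z = -5 (Z = 4*(-1) - 1 = -4 - 1 = -5)
g(b) = -5*b²
h(u, k) = -405 (h(u, k) = -5*(-3*3)² = -5*(-9)² = -5*81 = -405)
(1833252 + 1233762)*(-639765 + (h(-792, -1438) - 1*(-1275))) = (1833252 + 1233762)*(-639765 + (-405 - 1*(-1275))) = 3067014*(-639765 + (-405 + 1275)) = 3067014*(-639765 + 870) = 3067014*(-638895) = -1959499909530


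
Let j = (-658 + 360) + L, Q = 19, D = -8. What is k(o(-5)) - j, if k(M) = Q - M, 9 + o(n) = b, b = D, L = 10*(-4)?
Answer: 374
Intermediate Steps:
L = -40
b = -8
o(n) = -17 (o(n) = -9 - 8 = -17)
j = -338 (j = (-658 + 360) - 40 = -298 - 40 = -338)
k(M) = 19 - M
k(o(-5)) - j = (19 - 1*(-17)) - 1*(-338) = (19 + 17) + 338 = 36 + 338 = 374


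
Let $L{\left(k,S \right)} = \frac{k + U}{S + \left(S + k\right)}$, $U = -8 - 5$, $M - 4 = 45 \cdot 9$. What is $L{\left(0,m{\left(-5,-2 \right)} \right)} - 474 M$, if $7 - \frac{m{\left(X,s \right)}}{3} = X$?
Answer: $- \frac{13958365}{72} \approx -1.9387 \cdot 10^{5}$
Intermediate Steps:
$M = 409$ ($M = 4 + 45 \cdot 9 = 4 + 405 = 409$)
$m{\left(X,s \right)} = 21 - 3 X$
$U = -13$
$L{\left(k,S \right)} = \frac{-13 + k}{k + 2 S}$ ($L{\left(k,S \right)} = \frac{k - 13}{S + \left(S + k\right)} = \frac{-13 + k}{k + 2 S}$)
$L{\left(0,m{\left(-5,-2 \right)} \right)} - 474 M = \frac{-13 + 0}{0 + 2 \left(21 - -15\right)} - 193866 = \frac{1}{0 + 2 \left(21 + 15\right)} \left(-13\right) - 193866 = \frac{1}{0 + 2 \cdot 36} \left(-13\right) - 193866 = \frac{1}{0 + 72} \left(-13\right) - 193866 = \frac{1}{72} \left(-13\right) - 193866 = - \frac{13}{72} - 193866 = - \frac{13958365}{72}$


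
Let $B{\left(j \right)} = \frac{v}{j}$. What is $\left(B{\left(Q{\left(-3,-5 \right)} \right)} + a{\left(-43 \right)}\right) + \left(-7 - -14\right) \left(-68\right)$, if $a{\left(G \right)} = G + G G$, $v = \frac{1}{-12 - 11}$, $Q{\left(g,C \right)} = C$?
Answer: $\frac{152951}{115} \approx 1330.0$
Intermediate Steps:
$v = - \frac{1}{23}$ ($v = \frac{1}{-23} = - \frac{1}{23} \approx -0.043478$)
$B{\left(j \right)} = - \frac{1}{23 j}$
$a{\left(G \right)} = G + G^{2}$
$\left(B{\left(Q{\left(-3,-5 \right)} \right)} + a{\left(-43 \right)}\right) + \left(-7 - -14\right) \left(-68\right) = \left(- \frac{1}{23 \left(-5\right)} - 43 \left(1 - 43\right)\right) + \left(-7 - -14\right) \left(-68\right) = \left(\left(- \frac{1}{23}\right) \left(- \frac{1}{5}\right) - -1806\right) + \left(-7 + 14\right) \left(-68\right) = \left(\frac{1}{115} + 1806\right) + 7 \left(-68\right) = \frac{207691}{115} - 476 = \frac{152951}{115}$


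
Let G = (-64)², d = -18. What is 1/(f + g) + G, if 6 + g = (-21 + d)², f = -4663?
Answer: 12894207/3148 ≈ 4096.0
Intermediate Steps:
G = 4096
g = 1515 (g = -6 + (-21 - 18)² = -6 + (-39)² = -6 + 1521 = 1515)
1/(f + g) + G = 1/(-4663 + 1515) + 4096 = 1/(-3148) + 4096 = -1/3148 + 4096 = 12894207/3148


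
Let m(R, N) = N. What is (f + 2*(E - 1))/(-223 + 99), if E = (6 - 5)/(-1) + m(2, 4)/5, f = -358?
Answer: 901/310 ≈ 2.9065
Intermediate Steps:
E = -⅕ (E = (6 - 5)/(-1) + 4/5 = 1*(-1) + 4*(⅕) = -1 + ⅘ = -⅕ ≈ -0.20000)
(f + 2*(E - 1))/(-223 + 99) = (-358 + 2*(-⅕ - 1))/(-223 + 99) = (-358 + 2*(-6/5))/(-124) = (-358 - 12/5)*(-1/124) = -1802/5*(-1/124) = 901/310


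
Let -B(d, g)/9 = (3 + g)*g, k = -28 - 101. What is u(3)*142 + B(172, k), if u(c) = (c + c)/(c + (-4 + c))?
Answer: -145860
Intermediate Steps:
k = -129
u(c) = 2*c/(-4 + 2*c) (u(c) = (2*c)/(-4 + 2*c) = 2*c/(-4 + 2*c))
B(d, g) = -9*g*(3 + g) (B(d, g) = -9*(3 + g)*g = -9*g*(3 + g))
u(3)*142 + B(172, k) = (3/(-2 + 3))*142 - 9*(-129)*(3 - 129) = (3/1)*142 - 9*(-129)*(-126) = (3*1)*142 - 146286 = 3*142 - 146286 = 426 - 146286 = -145860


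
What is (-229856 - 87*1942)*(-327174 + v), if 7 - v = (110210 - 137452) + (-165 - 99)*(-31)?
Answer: 122876950290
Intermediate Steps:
v = 19065 (v = 7 - ((110210 - 137452) + (-165 - 99)*(-31)) = 7 - (-27242 - 264*(-31)) = 7 - (-27242 + 8184) = 7 - 1*(-19058) = 7 + 19058 = 19065)
(-229856 - 87*1942)*(-327174 + v) = (-229856 - 87*1942)*(-327174 + 19065) = (-229856 - 168954)*(-308109) = -398810*(-308109) = 122876950290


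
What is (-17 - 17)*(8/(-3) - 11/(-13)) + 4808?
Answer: 189926/39 ≈ 4869.9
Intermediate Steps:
(-17 - 17)*(8/(-3) - 11/(-13)) + 4808 = -34*(8*(-⅓) - 11*(-1/13)) + 4808 = -34*(-8/3 + 11/13) + 4808 = -34*(-71/39) + 4808 = 2414/39 + 4808 = 189926/39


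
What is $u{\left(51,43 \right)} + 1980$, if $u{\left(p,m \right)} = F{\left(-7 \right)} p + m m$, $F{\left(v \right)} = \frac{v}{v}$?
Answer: $3880$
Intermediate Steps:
$F{\left(v \right)} = 1$
$u{\left(p,m \right)} = p + m^{2}$ ($u{\left(p,m \right)} = 1 p + m m = p + m^{2}$)
$u{\left(51,43 \right)} + 1980 = \left(51 + 43^{2}\right) + 1980 = \left(51 + 1849\right) + 1980 = 1900 + 1980 = 3880$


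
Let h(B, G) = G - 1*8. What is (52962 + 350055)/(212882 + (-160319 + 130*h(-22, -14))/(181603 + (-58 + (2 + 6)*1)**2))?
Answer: 74196638751/39192051667 ≈ 1.8932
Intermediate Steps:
h(B, G) = -8 + G (h(B, G) = G - 8 = -8 + G)
(52962 + 350055)/(212882 + (-160319 + 130*h(-22, -14))/(181603 + (-58 + (2 + 6)*1)**2)) = (52962 + 350055)/(212882 + (-160319 + 130*(-8 - 14))/(181603 + (-58 + (2 + 6)*1)**2)) = 403017/(212882 + (-160319 + 130*(-22))/(181603 + (-58 + 8*1)**2)) = 403017/(212882 + (-160319 - 2860)/(181603 + (-58 + 8)**2)) = 403017/(212882 - 163179/(181603 + (-50)**2)) = 403017/(212882 - 163179/(181603 + 2500)) = 403017/(212882 - 163179/184103) = 403017/(39192051667/184103) = 403017*(184103/39192051667) = 74196638751/39192051667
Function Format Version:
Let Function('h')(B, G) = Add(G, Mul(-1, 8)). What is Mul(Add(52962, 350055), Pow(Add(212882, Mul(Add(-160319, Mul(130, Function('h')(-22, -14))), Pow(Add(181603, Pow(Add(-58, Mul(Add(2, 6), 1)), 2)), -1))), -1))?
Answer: Rational(74196638751, 39192051667) ≈ 1.8932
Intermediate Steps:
Function('h')(B, G) = Add(-8, G) (Function('h')(B, G) = Add(G, -8) = Add(-8, G))
Mul(Add(52962, 350055), Pow(Add(212882, Mul(Add(-160319, Mul(130, Function('h')(-22, -14))), Pow(Add(181603, Pow(Add(-58, Mul(Add(2, 6), 1)), 2)), -1))), -1)) = Mul(Add(52962, 350055), Pow(Add(212882, Mul(Add(-160319, Mul(130, Add(-8, -14))), Pow(Add(181603, Pow(Add(-58, Mul(Add(2, 6), 1)), 2)), -1))), -1)) = Mul(403017, Pow(Add(212882, Mul(Add(-160319, Mul(130, -22)), Pow(Add(181603, Pow(Add(-58, Mul(8, 1)), 2)), -1))), -1)) = Mul(403017, Pow(Add(212882, Mul(Add(-160319, -2860), Pow(Add(181603, Pow(Add(-58, 8), 2)), -1))), -1)) = Mul(403017, Pow(Add(212882, Mul(-163179, Pow(Add(181603, Pow(-50, 2)), -1))), -1)) = Mul(403017, Pow(Add(212882, Mul(-163179, Pow(Add(181603, 2500), -1))), -1)) = Mul(403017, Pow(Add(212882, Mul(-163179, Pow(184103, -1))), -1)) = Mul(403017, Pow(Add(212882, Mul(-163179, Rational(1, 184103))), -1)) = Mul(403017, Pow(Add(212882, Rational(-163179, 184103)), -1)) = Mul(403017, Pow(Rational(39192051667, 184103), -1)) = Mul(403017, Rational(184103, 39192051667)) = Rational(74196638751, 39192051667)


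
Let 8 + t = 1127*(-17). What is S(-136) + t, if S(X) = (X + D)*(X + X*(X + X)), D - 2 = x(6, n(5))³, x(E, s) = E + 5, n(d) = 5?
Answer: 44097465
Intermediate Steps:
t = -19167 (t = -8 + 1127*(-17) = -8 - 19159 = -19167)
x(E, s) = 5 + E
D = 1333 (D = 2 + (5 + 6)³ = 2 + 11³ = 2 + 1331 = 1333)
S(X) = (1333 + X)*(X + 2*X²) (S(X) = (X + 1333)*(X + X*(X + X)) = (1333 + X)*(X + X*(2*X)) = (1333 + X)*(X + 2*X²))
S(-136) + t = -136*(1333 + 2*(-136)² + 2667*(-136)) - 19167 = -136*(1333 + 2*18496 - 362712) - 19167 = -136*(1333 + 36992 - 362712) - 19167 = -136*(-324387) - 19167 = 44116632 - 19167 = 44097465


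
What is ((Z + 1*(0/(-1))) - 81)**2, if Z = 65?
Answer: 256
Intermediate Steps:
((Z + 1*(0/(-1))) - 81)**2 = ((65 + 1*(0/(-1))) - 81)**2 = ((65 + 1*(0*(-1))) - 81)**2 = ((65 + 1*0) - 81)**2 = ((65 + 0) - 81)**2 = (65 - 81)**2 = (-16)**2 = 256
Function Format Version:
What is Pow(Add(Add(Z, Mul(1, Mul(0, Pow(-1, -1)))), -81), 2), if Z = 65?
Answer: 256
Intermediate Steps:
Pow(Add(Add(Z, Mul(1, Mul(0, Pow(-1, -1)))), -81), 2) = Pow(Add(Add(65, Mul(1, Mul(0, Pow(-1, -1)))), -81), 2) = Pow(Add(Add(65, Mul(1, Mul(0, -1))), -81), 2) = Pow(Add(Add(65, Mul(1, 0)), -81), 2) = Pow(Add(Add(65, 0), -81), 2) = Pow(Add(65, -81), 2) = Pow(-16, 2) = 256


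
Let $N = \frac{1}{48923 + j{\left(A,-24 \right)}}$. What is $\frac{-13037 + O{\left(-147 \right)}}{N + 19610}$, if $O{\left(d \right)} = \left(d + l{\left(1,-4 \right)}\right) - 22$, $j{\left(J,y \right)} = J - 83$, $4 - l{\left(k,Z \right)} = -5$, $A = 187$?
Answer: $- \frac{215669773}{320473157} \approx -0.67297$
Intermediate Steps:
$l{\left(k,Z \right)} = 9$ ($l{\left(k,Z \right)} = 4 - -5 = 4 + 5 = 9$)
$j{\left(J,y \right)} = -83 + J$
$N = \frac{1}{49027}$ ($N = \frac{1}{48923 + \left(-83 + 187\right)} = \frac{1}{48923 + 104} = \frac{1}{49027} \approx 2.0397 \cdot 10^{-5}$)
$O{\left(d \right)} = -13 + d$ ($O{\left(d \right)} = \left(d + 9\right) - 22 = \left(9 + d\right) - 22 = -13 + d$)
$\frac{-13037 + O{\left(-147 \right)}}{N + 19610} = \frac{-13037 - 160}{\frac{1}{49027} + 19610} = \frac{-13037 - 160}{\frac{961419471}{49027}} = \left(-13197\right) \frac{49027}{961419471} = - \frac{215669773}{320473157}$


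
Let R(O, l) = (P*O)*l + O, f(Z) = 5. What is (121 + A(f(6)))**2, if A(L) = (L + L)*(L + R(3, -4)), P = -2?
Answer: 194481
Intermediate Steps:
R(O, l) = O - 2*O*l (R(O, l) = (-2*O)*l + O = -2*O*l + O = O - 2*O*l)
A(L) = 2*L*(27 + L) (A(L) = (L + L)*(L + 3*(1 - 2*(-4))) = (2*L)*(L + 3*(1 + 8)) = (2*L)*(L + 3*9) = (2*L)*(L + 27) = (2*L)*(27 + L) = 2*L*(27 + L))
(121 + A(f(6)))**2 = (121 + 2*5*(27 + 5))**2 = (121 + 2*5*32)**2 = (121 + 320)**2 = 441**2 = 194481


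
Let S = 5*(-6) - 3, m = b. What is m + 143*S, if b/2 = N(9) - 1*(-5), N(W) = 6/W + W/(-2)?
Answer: -14150/3 ≈ -4716.7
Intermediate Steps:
N(W) = 6/W - W/2 (N(W) = 6/W + W*(-1/2) = 6/W - W/2)
b = 7/3 (b = 2*((6/9 - 1/2*9) - 1*(-5)) = 2*((6*(1/9) - 9/2) + 5) = 2*((2/3 - 9/2) + 5) = 2*(-23/6 + 5) = 2*(7/6) = 7/3 ≈ 2.3333)
m = 7/3 ≈ 2.3333
S = -33 (S = -30 - 3 = -33)
m + 143*S = 7/3 + 143*(-33) = 7/3 - 4719 = -14150/3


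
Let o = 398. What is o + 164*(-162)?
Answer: -26170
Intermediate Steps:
o + 164*(-162) = 398 + 164*(-162) = 398 - 26568 = -26170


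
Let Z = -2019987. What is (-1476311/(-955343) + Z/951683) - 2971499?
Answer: -2701638957194000359/909183692269 ≈ -2.9715e+6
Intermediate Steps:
(-1476311/(-955343) + Z/951683) - 2971499 = (-1476311/(-955343) - 2019987/951683) - 2971499 = (-1476311*(-1/955343) - 2019987*1/951683) - 2971499 = (1476311/955343 - 2019987/951683) - 2971499 = -524800359128/909183692269 - 2971499 = -2701638957194000359/909183692269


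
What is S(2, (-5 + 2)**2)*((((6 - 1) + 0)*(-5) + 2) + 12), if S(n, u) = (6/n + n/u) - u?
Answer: 572/9 ≈ 63.556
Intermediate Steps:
S(n, u) = -u + 6/n + n/u
S(2, (-5 + 2)**2)*((((6 - 1) + 0)*(-5) + 2) + 12) = (-(-5 + 2)**2 + 6/2 + 2/((-5 + 2)**2))*((((6 - 1) + 0)*(-5) + 2) + 12) = (-1*(-3)**2 + 6*(1/2) + 2/((-3)**2))*(((5 + 0)*(-5) + 2) + 12) = (-1*9 + 3 + 2/9)*((5*(-5) + 2) + 12) = (-9 + 3 + 2*(1/9))*((-25 + 2) + 12) = (-9 + 3 + 2/9)*(-23 + 12) = -52/9*(-11) = 572/9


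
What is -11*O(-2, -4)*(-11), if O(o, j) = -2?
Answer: -242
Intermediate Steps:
-11*O(-2, -4)*(-11) = -11*(-2)*(-11) = 22*(-11) = -242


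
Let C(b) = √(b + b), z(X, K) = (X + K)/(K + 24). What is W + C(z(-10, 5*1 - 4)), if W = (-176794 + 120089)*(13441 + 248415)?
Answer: -14848544480 + 3*I*√2/5 ≈ -1.4849e+10 + 0.84853*I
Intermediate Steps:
W = -14848544480 (W = -56705*261856 = -14848544480)
z(X, K) = (K + X)/(24 + K)
C(b) = √2*√b (C(b) = √(2*b) = √2*√b)
W + C(z(-10, 5*1 - 4)) = -14848544480 + √2*√(((5*1 - 4) - 10)/(24 + (5*1 - 4))) = -14848544480 + √2*√(((5 - 4) - 10)/(24 + (5 - 4))) = -14848544480 + √2*√((1 - 10)/(24 + 1)) = -14848544480 + √2*√(-9/25) = -14848544480 + √2*(3*I/5) = -14848544480 + 3*I*√2/5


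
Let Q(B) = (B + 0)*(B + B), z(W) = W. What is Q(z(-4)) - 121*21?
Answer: -2509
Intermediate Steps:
Q(B) = 2*B² (Q(B) = B*(2*B) = 2*B²)
Q(z(-4)) - 121*21 = 2*(-4)² - 121*21 = 2*16 - 2541 = 32 - 2541 = -2509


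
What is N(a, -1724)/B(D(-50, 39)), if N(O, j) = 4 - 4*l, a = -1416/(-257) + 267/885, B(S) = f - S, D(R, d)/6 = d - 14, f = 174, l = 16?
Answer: -5/2 ≈ -2.5000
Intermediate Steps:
D(R, d) = -84 + 6*d (D(R, d) = 6*(d - 14) = 6*(-14 + d) = -84 + 6*d)
B(S) = 174 - S
a = 440593/75815 (a = -1416*(-1/257) + 267*(1/885) = 1416/257 + 89/295 = 440593/75815 ≈ 5.8114)
N(O, j) = -60 (N(O, j) = 4 - 4*16 = 4 - 64 = -60)
N(a, -1724)/B(D(-50, 39)) = -60/(174 - (-84 + 6*39)) = -60/(174 - (-84 + 234)) = -60/(174 - 1*150) = -60/(174 - 150) = -60/24 = -60*1/24 = -5/2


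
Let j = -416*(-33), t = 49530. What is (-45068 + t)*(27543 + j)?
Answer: 184151202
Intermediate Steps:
j = 13728
(-45068 + t)*(27543 + j) = (-45068 + 49530)*(27543 + 13728) = 4462*41271 = 184151202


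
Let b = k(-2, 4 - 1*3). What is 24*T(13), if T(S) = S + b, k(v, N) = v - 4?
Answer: 168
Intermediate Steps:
k(v, N) = -4 + v
b = -6 (b = -4 - 2 = -6)
T(S) = -6 + S (T(S) = S - 6 = -6 + S)
24*T(13) = 24*(-6 + 13) = 24*7 = 168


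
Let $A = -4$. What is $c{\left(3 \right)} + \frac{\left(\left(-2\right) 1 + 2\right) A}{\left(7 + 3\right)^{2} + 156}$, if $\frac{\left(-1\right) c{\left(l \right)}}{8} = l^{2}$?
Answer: $-72$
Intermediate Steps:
$c{\left(l \right)} = - 8 l^{2}$
$c{\left(3 \right)} + \frac{\left(\left(-2\right) 1 + 2\right) A}{\left(7 + 3\right)^{2} + 156} = - 8 \cdot 3^{2} + \frac{\left(\left(-2\right) 1 + 2\right) \left(-4\right)}{\left(7 + 3\right)^{2} + 156} = \left(-8\right) 9 + \frac{\left(-2 + 2\right) \left(-4\right)}{10^{2} + 156} = -72 + \frac{0 \left(-4\right)}{100 + 156} = -72 + \frac{0}{256} = -72 + 0 \cdot \frac{1}{256} = -72 + 0 = -72$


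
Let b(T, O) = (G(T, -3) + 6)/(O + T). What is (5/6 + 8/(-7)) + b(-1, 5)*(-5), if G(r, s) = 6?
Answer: -643/42 ≈ -15.310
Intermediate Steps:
b(T, O) = 12/(O + T) (b(T, O) = (6 + 6)/(O + T) = 12/(O + T))
(5/6 + 8/(-7)) + b(-1, 5)*(-5) = (5/6 + 8/(-7)) + (12/(5 - 1))*(-5) = (5*(⅙) + 8*(-⅐)) + (12/4)*(-5) = (⅚ - 8/7) + (12*(¼))*(-5) = -13/42 + 3*(-5) = -13/42 - 15 = -643/42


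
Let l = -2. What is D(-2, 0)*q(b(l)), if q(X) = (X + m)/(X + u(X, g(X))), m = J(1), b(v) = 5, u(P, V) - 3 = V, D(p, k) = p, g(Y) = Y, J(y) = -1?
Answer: -8/13 ≈ -0.61539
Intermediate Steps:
u(P, V) = 3 + V
m = -1
q(X) = (-1 + X)/(3 + 2*X) (q(X) = (X - 1)/(X + (3 + X)) = (-1 + X)/(3 + 2*X))
D(-2, 0)*q(b(l)) = -2*(-1 + 5)/(3 + 2*5) = -2*4/(3 + 10) = -2*4/13 = -8/13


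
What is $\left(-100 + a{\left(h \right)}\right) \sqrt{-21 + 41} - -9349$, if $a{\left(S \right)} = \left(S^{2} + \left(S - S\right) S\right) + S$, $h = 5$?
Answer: $9349 - 140 \sqrt{5} \approx 9036.0$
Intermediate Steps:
$a{\left(S \right)} = S + S^{2}$ ($a{\left(S \right)} = \left(S^{2} + 0 S\right) + S = \left(S^{2} + 0\right) + S = S^{2} + S = S + S^{2}$)
$\left(-100 + a{\left(h \right)}\right) \sqrt{-21 + 41} - -9349 = \left(-100 + 5 \left(1 + 5\right)\right) \sqrt{-21 + 41} - -9349 = \left(-100 + 5 \cdot 6\right) \sqrt{20} + 9349 = \left(-100 + 30\right) 2 \sqrt{5} + 9349 = - 70 \cdot 2 \sqrt{5} + 9349 = - 140 \sqrt{5} + 9349 = 9349 - 140 \sqrt{5}$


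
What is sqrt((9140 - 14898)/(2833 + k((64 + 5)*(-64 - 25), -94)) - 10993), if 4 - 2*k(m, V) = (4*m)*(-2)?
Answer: 11*I*sqrt(42894328011)/21729 ≈ 104.85*I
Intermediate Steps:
k(m, V) = 2 + 4*m (k(m, V) = 2 - 4*m*(-2)/2 = 2 - (-4)*m = 2 + 4*m)
sqrt((9140 - 14898)/(2833 + k((64 + 5)*(-64 - 25), -94)) - 10993) = sqrt((9140 - 14898)/(2833 + (2 + 4*((64 + 5)*(-64 - 25)))) - 10993) = sqrt(-5758/(2833 + (2 + 4*(69*(-89)))) - 10993) = sqrt(-5758/(2833 + (2 + 4*(-6141))) - 10993) = sqrt(-5758/(2833 + (2 - 24564)) - 10993) = sqrt(-5758/(2833 - 24562) - 10993) = sqrt(-5758/(-21729) - 10993) = sqrt(-5758*(-1/21729) - 10993) = sqrt(5758/21729 - 10993) = sqrt(-238861139/21729) = 11*I*sqrt(42894328011)/21729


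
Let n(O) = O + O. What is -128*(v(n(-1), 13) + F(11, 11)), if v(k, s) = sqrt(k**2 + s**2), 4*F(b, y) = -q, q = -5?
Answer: -160 - 128*sqrt(173) ≈ -1843.6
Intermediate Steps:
n(O) = 2*O
F(b, y) = 5/4 (F(b, y) = (-1*(-5))/4 = (1/4)*5 = 5/4)
-128*(v(n(-1), 13) + F(11, 11)) = -128*(sqrt((2*(-1))**2 + 13**2) + 5/4) = -128*(sqrt((-2)**2 + 169) + 5/4) = -128*(sqrt(4 + 169) + 5/4) = -128*(sqrt(173) + 5/4) = -128*(5/4 + sqrt(173)) = -160 - 128*sqrt(173)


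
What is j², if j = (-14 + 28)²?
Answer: 38416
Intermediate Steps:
j = 196 (j = 14² = 196)
j² = 196² = 38416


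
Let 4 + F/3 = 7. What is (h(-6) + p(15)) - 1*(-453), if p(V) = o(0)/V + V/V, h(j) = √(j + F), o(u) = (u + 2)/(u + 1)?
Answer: 6812/15 + √3 ≈ 455.87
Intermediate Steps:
F = 9 (F = -12 + 3*7 = -12 + 21 = 9)
o(u) = (2 + u)/(1 + u)
h(j) = √(9 + j) (h(j) = √(j + 9) = √(9 + j))
p(V) = 1 + 2/V (p(V) = ((2 + 0)/(1 + 0))/V + V/V = (2/1)/V + 1 = (1*2)/V + 1 = 2/V + 1 = 1 + 2/V)
(h(-6) + p(15)) - 1*(-453) = (√(9 - 6) + (2 + 15)/15) - 1*(-453) = (√3 + (1/15)*17) + 453 = (√3 + 17/15) + 453 = (17/15 + √3) + 453 = 6812/15 + √3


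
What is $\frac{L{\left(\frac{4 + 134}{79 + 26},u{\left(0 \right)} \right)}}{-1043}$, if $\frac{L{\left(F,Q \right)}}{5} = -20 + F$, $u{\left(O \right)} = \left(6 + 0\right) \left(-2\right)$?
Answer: $\frac{654}{7301} \approx 0.089577$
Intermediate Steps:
$u{\left(O \right)} = -12$ ($u{\left(O \right)} = 6 \left(-2\right) = -12$)
$L{\left(F,Q \right)} = -100 + 5 F$ ($L{\left(F,Q \right)} = 5 \left(-20 + F\right) = -100 + 5 F$)
$\frac{L{\left(\frac{4 + 134}{79 + 26},u{\left(0 \right)} \right)}}{-1043} = \frac{-100 + 5 \frac{4 + 134}{79 + 26}}{-1043} = \left(-100 + 5 \cdot \frac{138}{105}\right) \left(- \frac{1}{1043}\right) = \left(-100 + 5 \cdot 138 \cdot \frac{1}{105}\right) \left(- \frac{1}{1043}\right) = \left(-100 + 5 \cdot \frac{46}{35}\right) \left(- \frac{1}{1043}\right) = \left(-100 + \frac{46}{7}\right) \left(- \frac{1}{1043}\right) = \left(- \frac{654}{7}\right) \left(- \frac{1}{1043}\right) = \frac{654}{7301}$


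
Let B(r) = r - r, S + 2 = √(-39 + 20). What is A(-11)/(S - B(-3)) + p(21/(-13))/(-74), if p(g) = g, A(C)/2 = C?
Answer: 42811/22126 + 22*I*√19/23 ≈ 1.9349 + 4.1694*I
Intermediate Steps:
A(C) = 2*C
S = -2 + I*√19 (S = -2 + √(-39 + 20) = -2 + √(-19) = -2 + I*√19 ≈ -2.0 + 4.3589*I)
B(r) = 0
A(-11)/(S - B(-3)) + p(21/(-13))/(-74) = (2*(-11))/((-2 + I*√19) - 1*0) + (21/(-13))/(-74) = -22/((-2 + I*√19) + 0) + (21*(-1/13))*(-1/74) = -22/(-2 + I*√19) - 21/13*(-1/74) = -22/(-2 + I*√19) + 21/962 = 21/962 - 22/(-2 + I*√19)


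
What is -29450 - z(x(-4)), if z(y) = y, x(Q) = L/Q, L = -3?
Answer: -117803/4 ≈ -29451.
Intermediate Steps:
x(Q) = -3/Q
-29450 - z(x(-4)) = -29450 - (-3)/(-4) = -29450 - (-3)*(-1)/4 = -29450 - 1*¾ = -29450 - ¾ = -117803/4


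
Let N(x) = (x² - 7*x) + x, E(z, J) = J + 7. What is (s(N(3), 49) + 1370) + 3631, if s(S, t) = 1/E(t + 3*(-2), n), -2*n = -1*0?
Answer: 35008/7 ≈ 5001.1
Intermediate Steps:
n = 0 (n = -(-1)*0/2 = -½*0 = 0)
E(z, J) = 7 + J
N(x) = x² - 6*x
s(S, t) = ⅐ (s(S, t) = 1/(7 + 0) = 1/7 = ⅐)
(s(N(3), 49) + 1370) + 3631 = (⅐ + 1370) + 3631 = 9591/7 + 3631 = 35008/7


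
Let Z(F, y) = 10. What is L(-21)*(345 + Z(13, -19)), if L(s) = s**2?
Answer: 156555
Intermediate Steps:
L(-21)*(345 + Z(13, -19)) = (-21)**2*(345 + 10) = 441*355 = 156555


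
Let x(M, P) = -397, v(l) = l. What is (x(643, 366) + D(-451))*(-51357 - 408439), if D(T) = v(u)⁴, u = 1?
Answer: 182079216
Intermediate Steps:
D(T) = 1 (D(T) = 1⁴ = 1)
(x(643, 366) + D(-451))*(-51357 - 408439) = (-397 + 1)*(-51357 - 408439) = -396*(-459796) = 182079216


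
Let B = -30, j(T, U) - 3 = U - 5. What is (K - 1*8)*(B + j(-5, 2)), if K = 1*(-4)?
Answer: 360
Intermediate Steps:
j(T, U) = -2 + U (j(T, U) = 3 + (U - 5) = 3 + (-5 + U) = -2 + U)
K = -4
(K - 1*8)*(B + j(-5, 2)) = (-4 - 1*8)*(-30 + (-2 + 2)) = (-4 - 8)*(-30 + 0) = -12*(-30) = 360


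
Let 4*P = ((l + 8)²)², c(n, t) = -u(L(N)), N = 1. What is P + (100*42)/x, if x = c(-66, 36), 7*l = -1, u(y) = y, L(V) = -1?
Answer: 49487425/9604 ≈ 5152.8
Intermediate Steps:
l = -⅐ (l = (⅐)*(-1) = -⅐ ≈ -0.14286)
c(n, t) = 1 (c(n, t) = -1*(-1) = 1)
x = 1
P = 9150625/9604 (P = ((-⅐ + 8)²)²/4 = ((55/7)²)²/4 = (3025/49)²/4 = (¼)*(9150625/2401) = 9150625/9604 ≈ 952.79)
P + (100*42)/x = 9150625/9604 + (100*42)/1 = 9150625/9604 + 4200*1 = 9150625/9604 + 4200 = 49487425/9604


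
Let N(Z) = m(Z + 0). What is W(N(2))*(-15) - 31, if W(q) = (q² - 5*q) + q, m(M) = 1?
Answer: 14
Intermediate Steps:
N(Z) = 1
W(q) = q² - 4*q
W(N(2))*(-15) - 31 = (1*(-4 + 1))*(-15) - 31 = (1*(-3))*(-15) - 31 = -3*(-15) - 31 = 45 - 31 = 14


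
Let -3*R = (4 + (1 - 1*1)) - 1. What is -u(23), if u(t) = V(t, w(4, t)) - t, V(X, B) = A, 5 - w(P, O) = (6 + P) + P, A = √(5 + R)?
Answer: 21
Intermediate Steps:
R = -1 (R = -((4 + (1 - 1*1)) - 1)/3 = -((4 + (1 - 1)) - 1)/3 = -((4 + 0) - 1)/3 = -(4 - 1)/3 = -⅓*3 = -1)
A = 2 (A = √(5 - 1) = √4 = 2)
w(P, O) = -1 - 2*P (w(P, O) = 5 - ((6 + P) + P) = 5 - (6 + 2*P) = 5 + (-6 - 2*P) = -1 - 2*P)
V(X, B) = 2
u(t) = 2 - t
-u(23) = -(2 - 1*23) = -(2 - 23) = -1*(-21) = 21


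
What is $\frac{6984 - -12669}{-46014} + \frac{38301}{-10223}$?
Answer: $- \frac{654431611}{156800374} \approx -4.1737$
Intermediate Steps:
$\frac{6984 - -12669}{-46014} + \frac{38301}{-10223} = \left(6984 + 12669\right) \left(- \frac{1}{46014}\right) + 38301 \left(- \frac{1}{10223}\right) = 19653 \left(- \frac{1}{46014}\right) - \frac{38301}{10223} = - \frac{6551}{15338} - \frac{38301}{10223} = - \frac{654431611}{156800374}$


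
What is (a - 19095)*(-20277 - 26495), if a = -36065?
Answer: 2579943520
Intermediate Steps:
(a - 19095)*(-20277 - 26495) = (-36065 - 19095)*(-20277 - 26495) = -55160*(-46772) = 2579943520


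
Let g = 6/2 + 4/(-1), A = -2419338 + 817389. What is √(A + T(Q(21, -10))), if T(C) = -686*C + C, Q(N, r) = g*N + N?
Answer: I*√1601949 ≈ 1265.7*I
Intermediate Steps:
A = -1601949
g = -1 (g = 6*(½) + 4*(-1) = 3 - 4 = -1)
Q(N, r) = 0 (Q(N, r) = -N + N = 0)
T(C) = -685*C
√(A + T(Q(21, -10))) = √(-1601949 - 685*0) = √(-1601949 + 0) = √(-1601949) = I*√1601949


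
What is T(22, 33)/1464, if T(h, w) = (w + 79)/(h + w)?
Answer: 14/10065 ≈ 0.0013910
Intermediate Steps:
T(h, w) = (79 + w)/(h + w)
T(22, 33)/1464 = ((79 + 33)/(22 + 33))/1464 = (112/55)*(1/1464) = 14/10065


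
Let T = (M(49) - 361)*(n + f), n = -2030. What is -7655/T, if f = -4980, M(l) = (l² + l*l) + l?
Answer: 1531/6294980 ≈ 0.00024321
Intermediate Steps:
M(l) = l + 2*l² (M(l) = (l² + l²) + l = 2*l² + l = l + 2*l²)
T = -31474900 (T = (49*(1 + 2*49) - 361)*(-2030 - 4980) = (49*(1 + 98) - 361)*(-7010) = (49*99 - 361)*(-7010) = (4851 - 361)*(-7010) = 4490*(-7010) = -31474900)
-7655/T = -7655/(-31474900) = -7655*(-1/31474900) = 1531/6294980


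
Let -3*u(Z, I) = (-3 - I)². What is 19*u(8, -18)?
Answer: -1425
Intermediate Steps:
u(Z, I) = -(-3 - I)²/3
19*u(8, -18) = 19*(-(3 - 18)²/3) = 19*(-⅓*(-15)²) = 19*(-⅓*225) = 19*(-75) = -1425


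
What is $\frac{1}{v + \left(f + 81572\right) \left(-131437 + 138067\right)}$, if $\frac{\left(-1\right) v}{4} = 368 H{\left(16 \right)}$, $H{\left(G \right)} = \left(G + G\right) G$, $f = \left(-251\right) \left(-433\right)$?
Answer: $\frac{1}{1260636986} \approx 7.9325 \cdot 10^{-10}$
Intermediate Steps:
$f = 108683$
$H{\left(G \right)} = 2 G^{2}$ ($H{\left(G \right)} = 2 G G = 2 G^{2}$)
$v = -753664$ ($v = - 4 \cdot 368 \cdot 2 \cdot 16^{2} = - 4 \cdot 368 \cdot 2 \cdot 256 = - 4 \cdot 368 \cdot 512 = \left(-4\right) 188416 = -753664$)
$\frac{1}{v + \left(f + 81572\right) \left(-131437 + 138067\right)} = \frac{1}{-753664 + \left(108683 + 81572\right) \left(-131437 + 138067\right)} = \frac{1}{-753664 + 190255 \cdot 6630} = \frac{1}{-753664 + 1261390650} = \frac{1}{1260636986}$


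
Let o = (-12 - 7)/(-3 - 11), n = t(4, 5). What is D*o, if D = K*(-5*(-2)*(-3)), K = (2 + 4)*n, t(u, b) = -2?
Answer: 3420/7 ≈ 488.57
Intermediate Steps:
n = -2
K = -12 (K = (2 + 4)*(-2) = 6*(-2) = -12)
D = 360 (D = -12*(-5*(-2))*(-3) = -120*(-3) = -12*(-30) = 360)
o = 19/14 (o = -19/(-14) = -19*(-1/14) = 19/14 ≈ 1.3571)
D*o = 360*(19/14) = 3420/7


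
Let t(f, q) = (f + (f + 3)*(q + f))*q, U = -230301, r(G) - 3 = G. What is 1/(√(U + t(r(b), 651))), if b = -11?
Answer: -I*√2328474/2328474 ≈ -0.00065534*I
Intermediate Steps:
r(G) = 3 + G
t(f, q) = q*(f + (3 + f)*(f + q)) (t(f, q) = (f + (3 + f)*(f + q))*q = q*(f + (3 + f)*(f + q)))
1/(√(U + t(r(b), 651))) = 1/(√(-230301 + 651*((3 - 11)² + 3*651 + 4*(3 - 11) + (3 - 11)*651))) = 1/(√(-230301 + 651*((-8)² + 1953 + 4*(-8) - 8*651))) = 1/(√(-230301 + 651*(64 + 1953 - 32 - 5208))) = 1/(√(-230301 + 651*(-3223))) = 1/(√(-230301 - 2098173)) = 1/(√(-2328474)) = 1/(I*√2328474) = -I*√2328474/2328474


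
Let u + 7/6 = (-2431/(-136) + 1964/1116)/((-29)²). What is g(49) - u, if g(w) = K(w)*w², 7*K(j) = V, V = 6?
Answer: 3865242635/1877112 ≈ 2059.1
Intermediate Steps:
K(j) = 6/7 (K(j) = (⅐)*6 = 6/7)
g(w) = 6*w²/7
u = -2146139/1877112 (u = -7/6 + (-2431/(-136) + 1964/1116)/((-29)²) = -7/6 + (-2431*(-1/136) + 1964*(1/1116))/841 = -7/6 + (143/8 + 491/279)*(1/841) = -7/6 + (43825/2232)*(1/841) = -7/6 + 43825/1877112 = -2146139/1877112 ≈ -1.1433)
g(49) - u = (6/7)*49² - 1*(-2146139/1877112) = (6/7)*2401 + 2146139/1877112 = 2058 + 2146139/1877112 = 3865242635/1877112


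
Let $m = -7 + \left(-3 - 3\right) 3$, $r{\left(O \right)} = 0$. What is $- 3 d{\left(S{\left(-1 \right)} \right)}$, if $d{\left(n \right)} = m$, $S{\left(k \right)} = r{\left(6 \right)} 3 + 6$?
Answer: $75$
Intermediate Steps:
$m = -25$ ($m = -7 - 18 = -25$)
$S{\left(k \right)} = 6$ ($S{\left(k \right)} = 0 \cdot 3 + 6 = 0 + 6 = 6$)
$d{\left(n \right)} = -25$
$- 3 d{\left(S{\left(-1 \right)} \right)} = \left(-3\right) \left(-25\right) = 75$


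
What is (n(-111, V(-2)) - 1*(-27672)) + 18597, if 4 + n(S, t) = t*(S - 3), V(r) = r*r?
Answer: 45809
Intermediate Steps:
V(r) = r²
n(S, t) = -4 + t*(-3 + S) (n(S, t) = -4 + t*(S - 3) = -4 + t*(-3 + S))
(n(-111, V(-2)) - 1*(-27672)) + 18597 = ((-4 - 3*(-2)² - 111*(-2)²) - 1*(-27672)) + 18597 = ((-4 - 3*4 - 111*4) + 27672) + 18597 = ((-4 - 12 - 444) + 27672) + 18597 = (-460 + 27672) + 18597 = 27212 + 18597 = 45809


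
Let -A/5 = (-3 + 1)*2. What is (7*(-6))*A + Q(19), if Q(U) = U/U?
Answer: -839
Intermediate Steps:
A = 20 (A = -5*(-3 + 1)*2 = -(-10)*2 = -5*(-4) = 20)
Q(U) = 1
(7*(-6))*A + Q(19) = (7*(-6))*20 + 1 = -42*20 + 1 = -840 + 1 = -839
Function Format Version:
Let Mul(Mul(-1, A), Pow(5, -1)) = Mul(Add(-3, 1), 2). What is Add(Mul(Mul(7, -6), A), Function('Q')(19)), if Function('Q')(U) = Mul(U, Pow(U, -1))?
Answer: -839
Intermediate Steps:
A = 20 (A = Mul(-5, Mul(Add(-3, 1), 2)) = Mul(-5, Mul(-2, 2)) = Mul(-5, -4) = 20)
Function('Q')(U) = 1
Add(Mul(Mul(7, -6), A), Function('Q')(19)) = Add(Mul(Mul(7, -6), 20), 1) = Add(Mul(-42, 20), 1) = Add(-840, 1) = -839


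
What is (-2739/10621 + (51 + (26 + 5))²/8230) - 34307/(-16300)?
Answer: 379544357901/142479652900 ≈ 2.6638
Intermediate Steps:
(-2739/10621 + (51 + (26 + 5))²/8230) - 34307/(-16300) = (-2739*1/10621 + (51 + 31)²*(1/8230)) - 34307*(-1)/16300 = (-2739/10621 + 82²*(1/8230)) - 1*(-34307/16300) = (-2739/10621 + 6724*(1/8230)) + 34307/16300 = (-2739/10621 + 3362/4115) + 34307/16300 = 24436817/43705415 + 34307/16300 = 379544357901/142479652900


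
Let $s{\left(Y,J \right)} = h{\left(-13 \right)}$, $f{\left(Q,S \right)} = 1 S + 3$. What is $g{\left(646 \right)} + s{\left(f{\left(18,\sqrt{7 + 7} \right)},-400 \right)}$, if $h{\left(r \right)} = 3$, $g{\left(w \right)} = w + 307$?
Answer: $956$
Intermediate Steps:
$g{\left(w \right)} = 307 + w$
$f{\left(Q,S \right)} = 3 + S$ ($f{\left(Q,S \right)} = S + 3 = 3 + S$)
$s{\left(Y,J \right)} = 3$
$g{\left(646 \right)} + s{\left(f{\left(18,\sqrt{7 + 7} \right)},-400 \right)} = \left(307 + 646\right) + 3 = 953 + 3 = 956$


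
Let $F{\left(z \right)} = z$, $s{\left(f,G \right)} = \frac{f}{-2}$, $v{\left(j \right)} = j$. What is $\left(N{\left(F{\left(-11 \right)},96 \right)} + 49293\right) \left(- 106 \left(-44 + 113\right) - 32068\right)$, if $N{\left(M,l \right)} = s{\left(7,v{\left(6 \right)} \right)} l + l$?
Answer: $-1931805246$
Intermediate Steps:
$s{\left(f,G \right)} = - \frac{f}{2}$ ($s{\left(f,G \right)} = f \left(- \frac{1}{2}\right) = - \frac{f}{2}$)
$N{\left(M,l \right)} = - \frac{5 l}{2}$ ($N{\left(M,l \right)} = \left(- \frac{1}{2}\right) 7 l + l = - \frac{7 l}{2} + l = - \frac{5 l}{2}$)
$\left(N{\left(F{\left(-11 \right)},96 \right)} + 49293\right) \left(- 106 \left(-44 + 113\right) - 32068\right) = \left(\left(- \frac{5}{2}\right) 96 + 49293\right) \left(- 106 \left(-44 + 113\right) - 32068\right) = \left(-240 + 49293\right) \left(\left(-106\right) 69 - 32068\right) = 49053 \left(-7314 - 32068\right) = 49053 \left(-39382\right) = -1931805246$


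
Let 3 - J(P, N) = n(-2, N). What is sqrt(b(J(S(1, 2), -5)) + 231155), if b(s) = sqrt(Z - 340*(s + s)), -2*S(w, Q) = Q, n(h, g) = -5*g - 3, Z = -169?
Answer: sqrt(231155 + sqrt(12751)) ≈ 480.90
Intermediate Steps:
n(h, g) = -3 - 5*g
S(w, Q) = -Q/2
J(P, N) = 6 + 5*N (J(P, N) = 3 - (-3 - 5*N) = 3 + (3 + 5*N) = 6 + 5*N)
b(s) = sqrt(-169 - 680*s) (b(s) = sqrt(-169 - 340*(s + s)) = sqrt(-169 - 680*s))
sqrt(b(J(S(1, 2), -5)) + 231155) = sqrt(sqrt(-169 - 680*(6 + 5*(-5))) + 231155) = sqrt(sqrt(-169 - 680*(6 - 25)) + 231155) = sqrt(sqrt(-169 - 680*(-19)) + 231155) = sqrt(sqrt(-169 + 12920) + 231155) = sqrt(sqrt(12751) + 231155) = sqrt(231155 + sqrt(12751))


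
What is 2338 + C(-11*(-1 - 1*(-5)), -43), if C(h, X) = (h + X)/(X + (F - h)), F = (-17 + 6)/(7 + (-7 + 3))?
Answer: 18965/8 ≈ 2370.6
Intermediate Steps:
F = -11/3 (F = -11/(7 - 4) = -11/3 ≈ -3.6667)
C(h, X) = (X + h)/(-11/3 + X - h) (C(h, X) = (h + X)/(X + (-11/3 - h)) = (X + h)/(-11/3 + X - h))
2338 + C(-11*(-1 - 1*(-5)), -43) = 2338 + 3*(-1*(-43) - (-11)*(-1 - 1*(-5)))/(11 - 3*(-43) + 3*(-11*(-1 - 1*(-5)))) = 2338 + 3*(43 - (-11)*(-1 + 5))/(11 + 129 + 3*(-11*(-1 + 5))) = 2338 + 3*(43 - (-11)*4)/(11 + 129 + 3*(-11*4)) = 2338 + 3*(43 - 1*(-44))/(11 + 129 + 3*(-44)) = 2338 + 3*(43 + 44)/(11 + 129 - 132) = 2338 + 3*87/8 = 2338 + 3*(1/8)*87 = 2338 + 261/8 = 18965/8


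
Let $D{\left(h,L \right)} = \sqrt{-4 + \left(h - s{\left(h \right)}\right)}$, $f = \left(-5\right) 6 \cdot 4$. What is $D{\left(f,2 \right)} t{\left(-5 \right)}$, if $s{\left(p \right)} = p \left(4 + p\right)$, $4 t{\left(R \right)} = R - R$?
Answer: $0$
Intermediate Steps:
$t{\left(R \right)} = 0$ ($t{\left(R \right)} = \frac{R - R}{4} = \frac{1}{4} \cdot 0 = 0$)
$f = -120$ ($f = \left(-30\right) 4 = -120$)
$D{\left(h,L \right)} = \sqrt{-4 + h - h \left(4 + h\right)}$ ($D{\left(h,L \right)} = \sqrt{-4 - \left(- h + h \left(4 + h\right)\right)} = \sqrt{-4 + h - h \left(4 + h\right)}$)
$D{\left(f,2 \right)} t{\left(-5 \right)} = \sqrt{-4 - 120 - - 120 \left(4 - 120\right)} 0 = \sqrt{-4 - 120 - \left(-120\right) \left(-116\right)} 0 = \sqrt{-4 - 120 - 13920} \cdot 0 = \sqrt{-14044} \cdot 0 = 2 i \sqrt{3511} \cdot 0 = 0$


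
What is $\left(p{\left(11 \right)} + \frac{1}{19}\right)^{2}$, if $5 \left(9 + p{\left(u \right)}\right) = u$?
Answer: $\frac{410881}{9025} \approx 45.527$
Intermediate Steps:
$p{\left(u \right)} = -9 + \frac{u}{5}$
$\left(p{\left(11 \right)} + \frac{1}{19}\right)^{2} = \left(\left(-9 + \frac{1}{5} \cdot 11\right) + \frac{1}{19}\right)^{2} = \left(\left(-9 + \frac{11}{5}\right) + \frac{1}{19}\right)^{2} = \left(- \frac{34}{5} + \frac{1}{19}\right)^{2} = \left(- \frac{641}{95}\right)^{2} = \frac{410881}{9025}$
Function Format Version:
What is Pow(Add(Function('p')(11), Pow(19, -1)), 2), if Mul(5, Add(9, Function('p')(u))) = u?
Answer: Rational(410881, 9025) ≈ 45.527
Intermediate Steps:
Function('p')(u) = Add(-9, Mul(Rational(1, 5), u))
Pow(Add(Function('p')(11), Pow(19, -1)), 2) = Pow(Add(Add(-9, Mul(Rational(1, 5), 11)), Pow(19, -1)), 2) = Pow(Add(Add(-9, Rational(11, 5)), Rational(1, 19)), 2) = Pow(Add(Rational(-34, 5), Rational(1, 19)), 2) = Pow(Rational(-641, 95), 2) = Rational(410881, 9025)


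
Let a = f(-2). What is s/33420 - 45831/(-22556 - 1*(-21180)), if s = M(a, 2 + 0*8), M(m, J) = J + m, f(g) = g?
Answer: 45831/1376 ≈ 33.307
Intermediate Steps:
a = -2
s = 0 (s = (2 + 0*8) - 2 = (2 + 0) - 2 = 2 - 2 = 0)
s/33420 - 45831/(-22556 - 1*(-21180)) = 0/33420 - 45831/(-22556 - 1*(-21180)) = 0*(1/33420) - 45831/(-22556 + 21180) = 0 - 45831/(-1376) = 0 - 45831*(-1/1376) = 0 + 45831/1376 = 45831/1376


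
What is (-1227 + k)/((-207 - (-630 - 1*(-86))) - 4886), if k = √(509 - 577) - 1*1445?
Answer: 2672/4549 - 2*I*√17/4549 ≈ 0.58738 - 0.0018128*I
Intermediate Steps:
k = -1445 + 2*I*√17 (k = √(-68) - 1445 = 2*I*√17 - 1445 = -1445 + 2*I*√17 ≈ -1445.0 + 8.2462*I)
(-1227 + k)/((-207 - (-630 - 1*(-86))) - 4886) = (-1227 + (-1445 + 2*I*√17))/((-207 - (-630 - 1*(-86))) - 4886) = (-2672 + 2*I*√17)/((-207 - (-630 + 86)) - 4886) = (-2672 + 2*I*√17)/((-207 - 1*(-544)) - 4886) = (-2672 + 2*I*√17)/((-207 + 544) - 4886) = (-2672 + 2*I*√17)/(337 - 4886) = (-2672 + 2*I*√17)/(-4549) = (-2672 + 2*I*√17)*(-1/4549) = 2672/4549 - 2*I*√17/4549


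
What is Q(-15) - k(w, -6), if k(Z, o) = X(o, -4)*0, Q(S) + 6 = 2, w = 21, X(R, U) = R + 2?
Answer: -4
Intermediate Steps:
X(R, U) = 2 + R
Q(S) = -4 (Q(S) = -6 + 2 = -4)
k(Z, o) = 0 (k(Z, o) = (2 + o)*0 = 0)
Q(-15) - k(w, -6) = -4 - 1*0 = -4 + 0 = -4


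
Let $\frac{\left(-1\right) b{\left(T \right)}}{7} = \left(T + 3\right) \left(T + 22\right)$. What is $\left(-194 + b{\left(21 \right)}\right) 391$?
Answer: $-2900438$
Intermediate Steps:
$b{\left(T \right)} = - 7 \left(3 + T\right) \left(22 + T\right)$ ($b{\left(T \right)} = - 7 \left(T + 3\right) \left(T + 22\right) = - 7 \left(3 + T\right) \left(22 + T\right)$)
$\left(-194 + b{\left(21 \right)}\right) 391 = \left(-194 - \left(4137 + 3087\right)\right) 391 = \left(-194 - 7224\right) 391 = \left(-7418\right) 391 = -2900438$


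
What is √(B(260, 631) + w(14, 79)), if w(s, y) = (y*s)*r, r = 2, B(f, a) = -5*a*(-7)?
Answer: √24297 ≈ 155.88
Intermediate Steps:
B(f, a) = 35*a
w(s, y) = 2*s*y (w(s, y) = (y*s)*2 = (s*y)*2 = 2*s*y)
√(B(260, 631) + w(14, 79)) = √(35*631 + 2*14*79) = √(22085 + 2212) = √24297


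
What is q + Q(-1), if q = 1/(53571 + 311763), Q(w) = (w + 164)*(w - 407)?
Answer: -24296172335/365334 ≈ -66504.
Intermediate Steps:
Q(w) = (-407 + w)*(164 + w) (Q(w) = (164 + w)*(-407 + w) = (-407 + w)*(164 + w))
q = 1/365334 ≈ 2.7372e-6
q + Q(-1) = 1/365334 + (-66748 + (-1)² - 243*(-1)) = 1/365334 + (-66748 + 1 + 243) = 1/365334 - 66504 = -24296172335/365334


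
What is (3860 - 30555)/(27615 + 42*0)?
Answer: -5339/5523 ≈ -0.96668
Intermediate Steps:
(3860 - 30555)/(27615 + 42*0) = -26695/(27615 + 0) = -26695/27615 = -26695*1/27615 = -5339/5523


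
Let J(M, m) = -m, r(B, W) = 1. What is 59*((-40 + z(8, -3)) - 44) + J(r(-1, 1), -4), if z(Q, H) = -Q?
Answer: -5424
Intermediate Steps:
59*((-40 + z(8, -3)) - 44) + J(r(-1, 1), -4) = 59*((-40 - 1*8) - 44) - 1*(-4) = 59*((-40 - 8) - 44) + 4 = 59*(-48 - 44) + 4 = 59*(-92) + 4 = -5428 + 4 = -5424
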